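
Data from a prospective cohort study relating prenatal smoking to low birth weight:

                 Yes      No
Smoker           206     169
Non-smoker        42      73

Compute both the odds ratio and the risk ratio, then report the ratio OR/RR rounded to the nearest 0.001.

Cells: a = 206, b = 169, c = 42, d = 73.
OR = (206·73)/(169·42) = 15038/7098 = 2.11862
Risk in exposed = 206/375 = 0.54933; risk in unexposed = 42/115 = 0.36522; RR = 1.50413
OR/RR = 2.11862 / 1.50413 = 1.40854
The outcome is not rare, so the OR lies further from 1 than the RR.

1.409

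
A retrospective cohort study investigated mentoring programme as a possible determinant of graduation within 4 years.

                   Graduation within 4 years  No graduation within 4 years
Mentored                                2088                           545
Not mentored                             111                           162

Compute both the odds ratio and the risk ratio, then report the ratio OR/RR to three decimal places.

2.867

Cells: a = 2088, b = 545, c = 111, d = 162.
OR = (2088·162)/(545·111) = 338256/60495 = 5.59147
Risk in exposed = 2088/2633 = 0.79301; risk in unexposed = 111/273 = 0.40659; RR = 1.95038
OR/RR = 5.59147 / 1.95038 = 2.86686
The outcome is not rare, so the OR lies further from 1 than the RR.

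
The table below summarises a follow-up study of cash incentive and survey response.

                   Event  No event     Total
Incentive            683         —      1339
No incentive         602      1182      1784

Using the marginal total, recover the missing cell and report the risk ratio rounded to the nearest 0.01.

1.51

The missing cell is in the exposed row: 1339 − 683 = 656.
So a = 683, b = 656, c = 602, d = 1182.
RR = [a/(a+b)] / [c/(c+d)] = (683/1339) / (602/1784) = 0.51008/0.33744 = 1.51161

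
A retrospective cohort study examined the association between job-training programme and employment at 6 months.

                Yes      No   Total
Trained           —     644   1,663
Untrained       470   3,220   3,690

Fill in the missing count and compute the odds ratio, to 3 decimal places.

10.840

The missing cell is in the exposed row: 1663 − 644 = 1019.
So a = 1019, b = 644, c = 470, d = 3220.
OR = (a·d)/(b·c) = (1019 × 3220) / (644 × 470) = 3281180 / 302680 = 10.84043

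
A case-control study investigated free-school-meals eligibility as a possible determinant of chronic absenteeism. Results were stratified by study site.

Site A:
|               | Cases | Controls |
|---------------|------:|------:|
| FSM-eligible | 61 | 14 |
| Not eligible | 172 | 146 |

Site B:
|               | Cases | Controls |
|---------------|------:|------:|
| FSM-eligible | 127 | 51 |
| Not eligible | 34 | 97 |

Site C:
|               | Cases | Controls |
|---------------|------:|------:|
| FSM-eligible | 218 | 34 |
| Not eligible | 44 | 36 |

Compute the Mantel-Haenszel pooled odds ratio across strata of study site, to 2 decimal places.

5.30

OR_MH = Σ(aᵢdᵢ/nᵢ) / Σ(bᵢcᵢ/nᵢ), where nᵢ is the stratum total.
Stratum 1 (Site A): n = 393; a·d/n = 61·146/393 = 22.6616; b·c/n = 14·172/393 = 6.1272
Stratum 2 (Site B): n = 309; a·d/n = 127·97/309 = 39.8673; b·c/n = 51·34/309 = 5.6117
Stratum 3 (Site C): n = 332; a·d/n = 218·36/332 = 23.6386; b·c/n = 34·44/332 = 4.5060
OR_MH = (22.6616 + 39.8673 + 23.6386) / (6.1272 + 5.6117 + 4.5060) = 86.1674 / 16.2449 = 5.30428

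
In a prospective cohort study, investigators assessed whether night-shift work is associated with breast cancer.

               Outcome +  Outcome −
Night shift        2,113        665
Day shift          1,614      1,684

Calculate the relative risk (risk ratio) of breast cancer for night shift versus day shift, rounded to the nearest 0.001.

1.554

Cells: a = 2113, b = 665, c = 1614, d = 1684.
Risk in exposed = 2113/2778 = 0.76062; risk in unexposed = 1614/3298 = 0.48939.
RR = 0.76062 / 0.48939 = 1.55423
The risk among the exposed is 1.55 times that among the unexposed.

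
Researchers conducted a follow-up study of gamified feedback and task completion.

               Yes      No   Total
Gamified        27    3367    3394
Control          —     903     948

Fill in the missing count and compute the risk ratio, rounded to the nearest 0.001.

0.168

The missing cell is in the unexposed row: 948 − 903 = 45.
So a = 27, b = 3367, c = 45, d = 903.
RR = [a/(a+b)] / [c/(c+d)] = (27/3394) / (45/948) = 0.00796/0.04747 = 0.16759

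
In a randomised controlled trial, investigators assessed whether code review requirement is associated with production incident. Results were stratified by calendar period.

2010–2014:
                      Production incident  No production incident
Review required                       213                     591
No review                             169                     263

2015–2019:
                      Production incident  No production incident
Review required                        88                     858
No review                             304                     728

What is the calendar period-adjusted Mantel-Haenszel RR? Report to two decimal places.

0.47

RR_MH = Σ(aᵢ·n₀ᵢ/nᵢ) / Σ(cᵢ·n₁ᵢ/nᵢ), with n₁ᵢ = aᵢ+bᵢ (exposed), n₀ᵢ = cᵢ+dᵢ (unexposed), nᵢ = n₁ᵢ+n₀ᵢ.
Stratum 1 (2010–2014): n₁ = 804, n₀ = 432, n = 1236; a·n₀/n = 213·432/1236 = 74.4466; c·n₁/n = 169·804/1236 = 109.9320
Stratum 2 (2015–2019): n₁ = 946, n₀ = 1032, n = 1978; a·n₀/n = 88·1032/1978 = 45.9130; c·n₁/n = 304·946/1978 = 145.3913
RR_MH = (74.4466 + 45.9130) / (109.9320 + 145.3913) = 120.3596 / 255.3233 = 0.47140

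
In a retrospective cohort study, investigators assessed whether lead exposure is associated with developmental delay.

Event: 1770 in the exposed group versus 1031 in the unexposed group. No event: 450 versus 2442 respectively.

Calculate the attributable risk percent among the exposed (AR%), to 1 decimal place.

From the description: a = 1770, b = 450, c = 1031, d = 2442.
Risk in exposed = 1770/2220 = 0.79730; risk in unexposed = 1031/3473 = 0.29686.
RR = 0.79730/0.29686 = 2.68576
AR% = (RR − 1)/RR × 100 = (2.68576 − 1)/2.68576 × 100 = 62.7665%

62.8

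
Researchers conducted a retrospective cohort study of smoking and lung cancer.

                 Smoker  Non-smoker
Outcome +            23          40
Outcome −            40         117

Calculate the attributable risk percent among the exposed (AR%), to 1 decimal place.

Reading the table with exposure as columns: a = 23 (Smoker, case), b = 40 (Smoker, non-case), c = 40 (Non-smoker, case), d = 117.
Risk in exposed = 23/63 = 0.36508; risk in unexposed = 40/157 = 0.25478.
RR = 0.36508/0.25478 = 1.43294
AR% = (RR − 1)/RR × 100 = (1.43294 − 1)/1.43294 × 100 = 30.2132%

30.2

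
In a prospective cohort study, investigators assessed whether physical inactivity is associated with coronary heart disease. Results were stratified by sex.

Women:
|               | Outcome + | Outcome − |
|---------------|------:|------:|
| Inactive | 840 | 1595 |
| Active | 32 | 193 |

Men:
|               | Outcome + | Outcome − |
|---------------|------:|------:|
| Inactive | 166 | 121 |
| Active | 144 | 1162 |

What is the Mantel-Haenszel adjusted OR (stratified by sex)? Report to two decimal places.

6.04

OR_MH = Σ(aᵢdᵢ/nᵢ) / Σ(bᵢcᵢ/nᵢ), where nᵢ is the stratum total.
Stratum 1 (Women): n = 2660; a·d/n = 840·193/2660 = 60.9474; b·c/n = 1595·32/2660 = 19.1880
Stratum 2 (Men): n = 1593; a·d/n = 166·1162/1593 = 121.0873; b·c/n = 121·144/1593 = 10.9379
OR_MH = (60.9474 + 121.0873) / (19.1880 + 10.9379) = 182.0346 / 30.1258 = 6.04248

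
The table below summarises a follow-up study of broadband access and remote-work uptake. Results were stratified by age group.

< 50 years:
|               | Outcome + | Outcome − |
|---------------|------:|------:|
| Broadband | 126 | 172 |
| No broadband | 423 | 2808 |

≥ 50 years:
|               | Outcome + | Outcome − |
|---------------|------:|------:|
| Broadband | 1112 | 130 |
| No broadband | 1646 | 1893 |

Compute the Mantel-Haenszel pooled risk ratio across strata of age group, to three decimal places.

RR_MH = Σ(aᵢ·n₀ᵢ/nᵢ) / Σ(cᵢ·n₁ᵢ/nᵢ), with n₁ᵢ = aᵢ+bᵢ (exposed), n₀ᵢ = cᵢ+dᵢ (unexposed), nᵢ = n₁ᵢ+n₀ᵢ.
Stratum 1 (< 50 years): n₁ = 298, n₀ = 3231, n = 3529; a·n₀/n = 126·3231/3529 = 115.3602; c·n₁/n = 423·298/3529 = 35.7195
Stratum 2 (≥ 50 years): n₁ = 1242, n₀ = 3539, n = 4781; a·n₀/n = 1112·3539/4781 = 823.1265; c·n₁/n = 1646·1242/4781 = 427.5951
RR_MH = (115.3602 + 823.1265) / (35.7195 + 427.5951) = 938.4867 / 463.3145 = 2.02559

2.026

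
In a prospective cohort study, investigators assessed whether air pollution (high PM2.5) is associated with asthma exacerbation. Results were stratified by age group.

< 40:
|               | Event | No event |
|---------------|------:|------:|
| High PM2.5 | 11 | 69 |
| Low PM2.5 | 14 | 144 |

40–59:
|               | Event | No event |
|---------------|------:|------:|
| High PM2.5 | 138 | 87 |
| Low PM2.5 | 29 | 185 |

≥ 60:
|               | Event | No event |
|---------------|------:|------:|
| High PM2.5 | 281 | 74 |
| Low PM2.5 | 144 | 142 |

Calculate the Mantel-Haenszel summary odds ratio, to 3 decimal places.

OR_MH = Σ(aᵢdᵢ/nᵢ) / Σ(bᵢcᵢ/nᵢ), where nᵢ is the stratum total.
Stratum 1 (< 40): n = 238; a·d/n = 11·144/238 = 6.6555; b·c/n = 69·14/238 = 4.0588
Stratum 2 (40–59): n = 439; a·d/n = 138·185/439 = 58.1549; b·c/n = 87·29/439 = 5.7472
Stratum 3 (≥ 60): n = 641; a·d/n = 281·142/641 = 62.2496; b·c/n = 74·144/641 = 16.6240
OR_MH = (6.6555 + 58.1549 + 62.2496) / (4.0588 + 5.7472 + 16.6240) = 127.0600 / 26.4300 = 4.80741

4.807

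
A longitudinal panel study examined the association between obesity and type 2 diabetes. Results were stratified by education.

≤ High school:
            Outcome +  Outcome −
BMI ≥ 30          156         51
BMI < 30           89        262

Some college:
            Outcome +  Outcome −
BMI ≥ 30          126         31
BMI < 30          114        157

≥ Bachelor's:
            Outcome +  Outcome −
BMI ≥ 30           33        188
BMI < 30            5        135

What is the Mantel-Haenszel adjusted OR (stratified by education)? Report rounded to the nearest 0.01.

OR_MH = Σ(aᵢdᵢ/nᵢ) / Σ(bᵢcᵢ/nᵢ), where nᵢ is the stratum total.
Stratum 1 (≤ High school): n = 558; a·d/n = 156·262/558 = 73.2473; b·c/n = 51·89/558 = 8.1344
Stratum 2 (Some college): n = 428; a·d/n = 126·157/428 = 46.2196; b·c/n = 31·114/428 = 8.2570
Stratum 3 (≥ Bachelor's): n = 361; a·d/n = 33·135/361 = 12.3407; b·c/n = 188·5/361 = 2.6039
OR_MH = (73.2473 + 46.2196 + 12.3407) / (8.1344 + 8.2570 + 2.6039) = 131.8077 / 18.9953 = 6.93896

6.94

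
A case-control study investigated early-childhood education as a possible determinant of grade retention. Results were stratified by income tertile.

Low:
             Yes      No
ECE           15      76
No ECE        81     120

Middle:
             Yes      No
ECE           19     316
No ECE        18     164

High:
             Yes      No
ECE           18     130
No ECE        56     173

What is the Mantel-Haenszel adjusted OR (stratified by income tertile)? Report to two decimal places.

0.40

OR_MH = Σ(aᵢdᵢ/nᵢ) / Σ(bᵢcᵢ/nᵢ), where nᵢ is the stratum total.
Stratum 1 (Low): n = 292; a·d/n = 15·120/292 = 6.1644; b·c/n = 76·81/292 = 21.0822
Stratum 2 (Middle): n = 517; a·d/n = 19·164/517 = 6.0271; b·c/n = 316·18/517 = 11.0019
Stratum 3 (High): n = 377; a·d/n = 18·173/377 = 8.2599; b·c/n = 130·56/377 = 19.3103
OR_MH = (6.1644 + 6.0271 + 8.2599) / (21.0822 + 11.0019 + 19.3103) = 20.4514 / 51.3945 = 0.39793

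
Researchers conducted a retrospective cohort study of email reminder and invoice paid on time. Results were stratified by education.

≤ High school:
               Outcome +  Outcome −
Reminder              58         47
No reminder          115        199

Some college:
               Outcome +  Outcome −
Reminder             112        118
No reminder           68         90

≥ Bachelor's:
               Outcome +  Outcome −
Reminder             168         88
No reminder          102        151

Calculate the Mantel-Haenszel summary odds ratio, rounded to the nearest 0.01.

OR_MH = Σ(aᵢdᵢ/nᵢ) / Σ(bᵢcᵢ/nᵢ), where nᵢ is the stratum total.
Stratum 1 (≤ High school): n = 419; a·d/n = 58·199/419 = 27.5465; b·c/n = 47·115/419 = 12.8998
Stratum 2 (Some college): n = 388; a·d/n = 112·90/388 = 25.9794; b·c/n = 118·68/388 = 20.6804
Stratum 3 (≥ Bachelor's): n = 509; a·d/n = 168·151/509 = 49.8389; b·c/n = 88·102/509 = 17.6346
OR_MH = (27.5465 + 25.9794 + 49.8389) / (12.8998 + 20.6804 + 17.6346) = 103.3648 / 51.2148 = 2.01826

2.02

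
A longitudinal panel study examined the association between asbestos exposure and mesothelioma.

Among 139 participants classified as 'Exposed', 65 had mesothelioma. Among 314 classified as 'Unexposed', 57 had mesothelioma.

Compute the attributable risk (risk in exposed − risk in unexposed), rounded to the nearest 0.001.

From the description: a = 65, b = 74, c = 57, d = 257.
Risk in exposed = 65/139 = 0.467626; risk in unexposed = 57/314 = 0.181529.
Risk difference = 0.467626 − 0.181529 = 0.286097

0.286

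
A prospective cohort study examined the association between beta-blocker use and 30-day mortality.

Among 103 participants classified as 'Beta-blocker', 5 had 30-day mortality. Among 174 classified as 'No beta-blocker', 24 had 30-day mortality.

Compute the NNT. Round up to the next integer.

Risk in treated group = 5/103 = 0.04854; risk in control = 24/174 = 0.13793.
Absolute risk reduction = 0.13793 − 0.04854 = 0.08939
NNT = 1 / ARR = 1 / 0.08939 = 11.187 → round up → 12

12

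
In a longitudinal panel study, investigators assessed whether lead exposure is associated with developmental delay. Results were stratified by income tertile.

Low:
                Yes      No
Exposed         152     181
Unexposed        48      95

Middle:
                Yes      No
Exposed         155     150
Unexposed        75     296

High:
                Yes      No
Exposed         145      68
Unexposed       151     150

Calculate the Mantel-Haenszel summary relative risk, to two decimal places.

RR_MH = Σ(aᵢ·n₀ᵢ/nᵢ) / Σ(cᵢ·n₁ᵢ/nᵢ), with n₁ᵢ = aᵢ+bᵢ (exposed), n₀ᵢ = cᵢ+dᵢ (unexposed), nᵢ = n₁ᵢ+n₀ᵢ.
Stratum 1 (Low): n₁ = 333, n₀ = 143, n = 476; a·n₀/n = 152·143/476 = 45.6639; c·n₁/n = 48·333/476 = 33.5798
Stratum 2 (Middle): n₁ = 305, n₀ = 371, n = 676; a·n₀/n = 155·371/676 = 85.0666; c·n₁/n = 75·305/676 = 33.8388
Stratum 3 (High): n₁ = 213, n₀ = 301, n = 514; a·n₀/n = 145·301/514 = 84.9125; c·n₁/n = 151·213/514 = 62.5739
RR_MH = (45.6639 + 85.0666 + 84.9125) / (33.5798 + 33.8388 + 62.5739) = 215.6429 / 129.9925 = 1.65889

1.66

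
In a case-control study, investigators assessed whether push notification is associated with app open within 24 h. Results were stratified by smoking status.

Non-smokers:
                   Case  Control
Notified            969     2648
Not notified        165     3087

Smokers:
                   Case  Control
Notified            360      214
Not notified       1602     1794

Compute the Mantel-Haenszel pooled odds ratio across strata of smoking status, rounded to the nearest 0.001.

OR_MH = Σ(aᵢdᵢ/nᵢ) / Σ(bᵢcᵢ/nᵢ), where nᵢ is the stratum total.
Stratum 1 (Non-smokers): n = 6869; a·d/n = 969·3087/6869 = 435.4787; b·c/n = 2648·165/6869 = 63.6075
Stratum 2 (Smokers): n = 3970; a·d/n = 360·1794/3970 = 162.6801; b·c/n = 214·1602/3970 = 86.3547
OR_MH = (435.4787 + 162.6801) / (63.6075 + 86.3547) = 598.1588 / 149.9622 = 3.98873

3.989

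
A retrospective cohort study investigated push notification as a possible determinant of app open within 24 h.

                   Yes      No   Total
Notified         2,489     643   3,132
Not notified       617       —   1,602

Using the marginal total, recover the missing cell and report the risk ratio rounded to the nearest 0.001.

2.063

The missing cell is in the unexposed row: 1602 − 617 = 985.
So a = 2489, b = 643, c = 617, d = 985.
RR = [a/(a+b)] / [c/(c+d)] = (2489/3132) / (617/1602) = 0.79470/0.38514 = 2.06339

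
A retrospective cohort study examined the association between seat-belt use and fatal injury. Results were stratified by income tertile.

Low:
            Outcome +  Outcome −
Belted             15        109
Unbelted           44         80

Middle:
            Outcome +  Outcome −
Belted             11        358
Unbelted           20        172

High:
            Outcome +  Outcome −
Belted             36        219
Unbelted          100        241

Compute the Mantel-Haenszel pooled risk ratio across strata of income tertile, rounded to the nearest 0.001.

RR_MH = Σ(aᵢ·n₀ᵢ/nᵢ) / Σ(cᵢ·n₁ᵢ/nᵢ), with n₁ᵢ = aᵢ+bᵢ (exposed), n₀ᵢ = cᵢ+dᵢ (unexposed), nᵢ = n₁ᵢ+n₀ᵢ.
Stratum 1 (Low): n₁ = 124, n₀ = 124, n = 248; a·n₀/n = 15·124/248 = 7.5000; c·n₁/n = 44·124/248 = 22.0000
Stratum 2 (Middle): n₁ = 369, n₀ = 192, n = 561; a·n₀/n = 11·192/561 = 3.7647; c·n₁/n = 20·369/561 = 13.1551
Stratum 3 (High): n₁ = 255, n₀ = 341, n = 596; a·n₀/n = 36·341/596 = 20.5973; c·n₁/n = 100·255/596 = 42.7852
RR_MH = (7.5000 + 3.7647 + 20.5973) / (22.0000 + 13.1551 + 42.7852) = 31.8620 / 77.9403 = 0.40880

0.409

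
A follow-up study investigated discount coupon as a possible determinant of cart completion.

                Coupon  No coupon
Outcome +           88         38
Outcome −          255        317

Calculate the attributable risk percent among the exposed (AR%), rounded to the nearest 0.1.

58.3

Reading the table with exposure as columns: a = 88 (Coupon, case), b = 255 (Coupon, non-case), c = 38 (No coupon, case), d = 317.
Risk in exposed = 88/343 = 0.25656; risk in unexposed = 38/355 = 0.10704.
RR = 0.25656/0.10704 = 2.39681
AR% = (RR − 1)/RR × 100 = (2.39681 − 1)/2.39681 × 100 = 58.2778%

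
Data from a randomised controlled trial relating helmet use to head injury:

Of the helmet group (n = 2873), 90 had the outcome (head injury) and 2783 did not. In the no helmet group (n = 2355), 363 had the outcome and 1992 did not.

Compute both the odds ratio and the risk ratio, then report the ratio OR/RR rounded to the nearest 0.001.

From the description: a = 90, b = 2783, c = 363, d = 1992.
OR = (90·1992)/(2783·363) = 179280/1010229 = 0.17746
Risk in exposed = 90/2873 = 0.03133; risk in unexposed = 363/2355 = 0.15414; RR = 0.20323
OR/RR = 0.17746 / 0.20323 = 0.87321
The outcome is not rare, so the OR lies further from 1 than the RR.

0.873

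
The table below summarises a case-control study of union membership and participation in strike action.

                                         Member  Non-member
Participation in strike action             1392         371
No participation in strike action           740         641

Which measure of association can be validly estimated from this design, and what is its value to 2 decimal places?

Reading the table with exposure as columns: a = 1392 (Member, case), b = 740 (Member, non-case), c = 371 (Non-member, case), d = 641.
This is a case-control study: participants were sampled on outcome status, so risks in the source population cannot be estimated directly — relative risk is not valid here. The odds ratio is the appropriate measure.
OR = (a·d)/(b·c) = (1392 × 641) / (740 × 371) = 892272 / 274540 = 3.25006

3.25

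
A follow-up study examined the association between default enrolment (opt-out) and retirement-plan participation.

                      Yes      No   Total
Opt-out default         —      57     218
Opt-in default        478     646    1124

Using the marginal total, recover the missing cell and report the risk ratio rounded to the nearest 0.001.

1.737

The missing cell is in the exposed row: 218 − 57 = 161.
So a = 161, b = 57, c = 478, d = 646.
RR = [a/(a+b)] / [c/(c+d)] = (161/218) / (478/1124) = 0.73853/0.42527 = 1.73663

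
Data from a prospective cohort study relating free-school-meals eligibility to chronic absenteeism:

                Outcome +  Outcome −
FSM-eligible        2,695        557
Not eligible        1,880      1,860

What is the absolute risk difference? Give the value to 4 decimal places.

0.3260

Cells: a = 2695, b = 557, c = 1880, d = 1860.
Risk in exposed = 2695/3252 = 0.828721; risk in unexposed = 1880/3740 = 0.502674.
Risk difference = 0.828721 − 0.502674 = 0.326047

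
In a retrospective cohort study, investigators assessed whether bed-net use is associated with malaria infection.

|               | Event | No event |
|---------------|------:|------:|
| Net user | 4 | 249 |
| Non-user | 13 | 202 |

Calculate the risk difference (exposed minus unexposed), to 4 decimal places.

-0.0447

Cells: a = 4, b = 249, c = 13, d = 202.
Risk in exposed = 4/253 = 0.015810; risk in unexposed = 13/215 = 0.060465.
Risk difference = 0.015810 − 0.060465 = -0.044655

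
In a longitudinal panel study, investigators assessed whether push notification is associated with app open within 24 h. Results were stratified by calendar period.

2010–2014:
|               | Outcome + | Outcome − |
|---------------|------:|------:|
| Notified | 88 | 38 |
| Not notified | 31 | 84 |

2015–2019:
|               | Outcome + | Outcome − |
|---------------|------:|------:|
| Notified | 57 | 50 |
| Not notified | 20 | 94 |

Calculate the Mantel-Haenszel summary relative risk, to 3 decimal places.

2.758

RR_MH = Σ(aᵢ·n₀ᵢ/nᵢ) / Σ(cᵢ·n₁ᵢ/nᵢ), with n₁ᵢ = aᵢ+bᵢ (exposed), n₀ᵢ = cᵢ+dᵢ (unexposed), nᵢ = n₁ᵢ+n₀ᵢ.
Stratum 1 (2010–2014): n₁ = 126, n₀ = 115, n = 241; a·n₀/n = 88·115/241 = 41.9917; c·n₁/n = 31·126/241 = 16.2075
Stratum 2 (2015–2019): n₁ = 107, n₀ = 114, n = 221; a·n₀/n = 57·114/221 = 29.4027; c·n₁/n = 20·107/221 = 9.6833
RR_MH = (41.9917 + 29.4027) / (16.2075 + 9.6833) = 71.3944 / 25.8907 = 2.75753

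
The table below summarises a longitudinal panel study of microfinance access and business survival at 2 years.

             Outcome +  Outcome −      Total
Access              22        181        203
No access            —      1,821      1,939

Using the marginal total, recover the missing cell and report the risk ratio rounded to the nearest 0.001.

1.781

The missing cell is in the unexposed row: 1939 − 1821 = 118.
So a = 22, b = 181, c = 118, d = 1821.
RR = [a/(a+b)] / [c/(c+d)] = (22/203) / (118/1939) = 0.10837/0.06086 = 1.78083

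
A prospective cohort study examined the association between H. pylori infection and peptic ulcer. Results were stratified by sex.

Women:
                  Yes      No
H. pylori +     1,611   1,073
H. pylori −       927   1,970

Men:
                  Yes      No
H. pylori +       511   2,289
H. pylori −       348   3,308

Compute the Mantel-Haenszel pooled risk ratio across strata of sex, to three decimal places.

RR_MH = Σ(aᵢ·n₀ᵢ/nᵢ) / Σ(cᵢ·n₁ᵢ/nᵢ), with n₁ᵢ = aᵢ+bᵢ (exposed), n₀ᵢ = cᵢ+dᵢ (unexposed), nᵢ = n₁ᵢ+n₀ᵢ.
Stratum 1 (Women): n₁ = 2684, n₀ = 2897, n = 5581; a·n₀/n = 1611·2897/5581 = 836.2421; c·n₁/n = 927·2684/5581 = 445.8104
Stratum 2 (Men): n₁ = 2800, n₀ = 3656, n = 6456; a·n₀/n = 511·3656/6456 = 289.3767; c·n₁/n = 348·2800/6456 = 150.9294
RR_MH = (836.2421 + 289.3767) / (445.8104 + 150.9294) = 1125.6188 / 596.7398 = 1.88628

1.886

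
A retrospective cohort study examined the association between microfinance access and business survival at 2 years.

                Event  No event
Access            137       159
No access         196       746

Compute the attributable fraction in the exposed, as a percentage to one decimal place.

Cells: a = 137, b = 159, c = 196, d = 746.
Risk in exposed = 137/296 = 0.46284; risk in unexposed = 196/942 = 0.20807.
RR = 0.46284/0.20807 = 2.22446
AR% = (RR − 1)/RR × 100 = (2.22446 − 1)/2.22446 × 100 = 55.0452%

55.0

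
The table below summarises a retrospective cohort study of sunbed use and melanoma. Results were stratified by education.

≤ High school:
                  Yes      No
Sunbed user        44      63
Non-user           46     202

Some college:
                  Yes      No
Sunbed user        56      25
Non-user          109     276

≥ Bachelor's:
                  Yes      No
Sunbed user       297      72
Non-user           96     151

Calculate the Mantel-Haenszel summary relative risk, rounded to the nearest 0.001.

2.171

RR_MH = Σ(aᵢ·n₀ᵢ/nᵢ) / Σ(cᵢ·n₁ᵢ/nᵢ), with n₁ᵢ = aᵢ+bᵢ (exposed), n₀ᵢ = cᵢ+dᵢ (unexposed), nᵢ = n₁ᵢ+n₀ᵢ.
Stratum 1 (≤ High school): n₁ = 107, n₀ = 248, n = 355; a·n₀/n = 44·248/355 = 30.7380; c·n₁/n = 46·107/355 = 13.8648
Stratum 2 (Some college): n₁ = 81, n₀ = 385, n = 466; a·n₀/n = 56·385/466 = 46.2661; c·n₁/n = 109·81/466 = 18.9464
Stratum 3 (≥ Bachelor's): n₁ = 369, n₀ = 247, n = 616; a·n₀/n = 297·247/616 = 119.0893; c·n₁/n = 96·369/616 = 57.5065
RR_MH = (30.7380 + 46.2661 + 119.0893) / (13.8648 + 18.9464 + 57.5065) = 196.0934 / 90.3176 = 2.17115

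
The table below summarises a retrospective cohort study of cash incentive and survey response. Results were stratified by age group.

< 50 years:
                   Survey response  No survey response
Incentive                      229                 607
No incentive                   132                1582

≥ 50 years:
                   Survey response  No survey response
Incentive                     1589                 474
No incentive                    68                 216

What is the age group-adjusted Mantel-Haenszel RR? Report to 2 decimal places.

3.36

RR_MH = Σ(aᵢ·n₀ᵢ/nᵢ) / Σ(cᵢ·n₁ᵢ/nᵢ), with n₁ᵢ = aᵢ+bᵢ (exposed), n₀ᵢ = cᵢ+dᵢ (unexposed), nᵢ = n₁ᵢ+n₀ᵢ.
Stratum 1 (< 50 years): n₁ = 836, n₀ = 1714, n = 2550; a·n₀/n = 229·1714/2550 = 153.9239; c·n₁/n = 132·836/2550 = 43.2753
Stratum 2 (≥ 50 years): n₁ = 2063, n₀ = 284, n = 2347; a·n₀/n = 1589·284/2347 = 192.2778; c·n₁/n = 68·2063/2347 = 59.7716
RR_MH = (153.9239 + 192.2778) / (43.2753 + 59.7716) = 346.2017 / 103.0469 = 3.35965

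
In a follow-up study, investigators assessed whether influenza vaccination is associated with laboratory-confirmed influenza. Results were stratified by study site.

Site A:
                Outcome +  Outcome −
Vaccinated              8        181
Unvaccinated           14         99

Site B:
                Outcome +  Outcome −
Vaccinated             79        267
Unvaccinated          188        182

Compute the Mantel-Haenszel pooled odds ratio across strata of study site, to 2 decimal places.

OR_MH = Σ(aᵢdᵢ/nᵢ) / Σ(bᵢcᵢ/nᵢ), where nᵢ is the stratum total.
Stratum 1 (Site A): n = 302; a·d/n = 8·99/302 = 2.6225; b·c/n = 181·14/302 = 8.3907
Stratum 2 (Site B): n = 716; a·d/n = 79·182/716 = 20.0810; b·c/n = 267·188/716 = 70.1061
OR_MH = (2.6225 + 20.0810) / (8.3907 + 70.1061) = 22.7035 / 78.4969 = 0.28923

0.29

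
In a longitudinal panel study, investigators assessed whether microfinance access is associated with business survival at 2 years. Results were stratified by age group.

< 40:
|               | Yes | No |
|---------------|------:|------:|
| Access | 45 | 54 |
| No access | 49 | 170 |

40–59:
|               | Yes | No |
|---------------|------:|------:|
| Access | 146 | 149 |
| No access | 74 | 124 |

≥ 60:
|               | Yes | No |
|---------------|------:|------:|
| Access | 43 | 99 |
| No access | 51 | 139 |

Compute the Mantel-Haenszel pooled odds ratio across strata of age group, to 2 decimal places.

OR_MH = Σ(aᵢdᵢ/nᵢ) / Σ(bᵢcᵢ/nᵢ), where nᵢ is the stratum total.
Stratum 1 (< 40): n = 318; a·d/n = 45·170/318 = 24.0566; b·c/n = 54·49/318 = 8.3208
Stratum 2 (40–59): n = 493; a·d/n = 146·124/493 = 36.7221; b·c/n = 149·74/493 = 22.3651
Stratum 3 (≥ 60): n = 332; a·d/n = 43·139/332 = 18.0030; b·c/n = 99·51/332 = 15.2078
OR_MH = (24.0566 + 36.7221 + 18.0030) / (8.3208 + 22.3651 + 15.2078) = 78.7817 / 45.8937 = 1.71661

1.72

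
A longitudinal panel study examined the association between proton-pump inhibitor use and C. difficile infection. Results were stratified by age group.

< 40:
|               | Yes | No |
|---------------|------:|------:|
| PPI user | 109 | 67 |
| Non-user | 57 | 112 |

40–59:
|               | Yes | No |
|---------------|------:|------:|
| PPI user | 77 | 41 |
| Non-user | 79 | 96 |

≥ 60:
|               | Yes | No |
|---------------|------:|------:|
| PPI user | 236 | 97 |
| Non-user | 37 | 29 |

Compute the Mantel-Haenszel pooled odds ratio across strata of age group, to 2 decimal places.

2.50

OR_MH = Σ(aᵢdᵢ/nᵢ) / Σ(bᵢcᵢ/nᵢ), where nᵢ is the stratum total.
Stratum 1 (< 40): n = 345; a·d/n = 109·112/345 = 35.3855; b·c/n = 67·57/345 = 11.0696
Stratum 2 (40–59): n = 293; a·d/n = 77·96/293 = 25.2287; b·c/n = 41·79/293 = 11.0546
Stratum 3 (≥ 60): n = 399; a·d/n = 236·29/399 = 17.1529; b·c/n = 97·37/399 = 8.9950
OR_MH = (35.3855 + 25.2287 + 17.1529) / (11.0696 + 11.0546 + 8.9950) = 77.7671 / 31.1192 = 2.49901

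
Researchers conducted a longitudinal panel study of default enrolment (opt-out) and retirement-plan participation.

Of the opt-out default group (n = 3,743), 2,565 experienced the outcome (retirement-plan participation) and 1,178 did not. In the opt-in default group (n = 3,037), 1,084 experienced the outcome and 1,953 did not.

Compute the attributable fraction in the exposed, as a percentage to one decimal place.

47.9

From the description: a = 2565, b = 1178, c = 1084, d = 1953.
Risk in exposed = 2565/3743 = 0.68528; risk in unexposed = 1084/3037 = 0.35693.
RR = 0.68528/0.35693 = 1.91992
AR% = (RR − 1)/RR × 100 = (1.91992 − 1)/1.91992 × 100 = 47.9145%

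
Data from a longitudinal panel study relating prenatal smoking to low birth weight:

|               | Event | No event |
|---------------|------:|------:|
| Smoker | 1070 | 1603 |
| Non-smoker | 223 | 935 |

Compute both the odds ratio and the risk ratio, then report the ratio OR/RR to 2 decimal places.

Cells: a = 1070, b = 1603, c = 223, d = 935.
OR = (1070·935)/(1603·223) = 1000450/357469 = 2.79870
Risk in exposed = 1070/2673 = 0.40030; risk in unexposed = 223/1158 = 0.19257; RR = 2.07868
OR/RR = 2.79870 / 2.07868 = 1.34638
The outcome is not rare, so the OR lies further from 1 than the RR.

1.35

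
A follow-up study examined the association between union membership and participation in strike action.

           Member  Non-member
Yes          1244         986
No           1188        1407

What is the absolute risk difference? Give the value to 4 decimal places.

Reading the table with exposure as columns: a = 1244 (Member, case), b = 1188 (Member, non-case), c = 986 (Non-member, case), d = 1407.
Risk in exposed = 1244/2432 = 0.511513; risk in unexposed = 986/2393 = 0.412035.
Risk difference = 0.511513 − 0.412035 = 0.099478

0.0995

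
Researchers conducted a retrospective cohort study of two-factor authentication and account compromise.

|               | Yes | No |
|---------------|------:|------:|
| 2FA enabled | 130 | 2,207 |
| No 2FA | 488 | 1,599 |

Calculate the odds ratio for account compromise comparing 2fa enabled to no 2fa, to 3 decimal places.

0.193

Cells: a = 130, b = 2207, c = 488, d = 1599.
OR = (a·d)/(b·c) = (130 × 1599) / (2207 × 488) = 207870 / 1077016 = 0.19301
Exposure is associated with lower odds of account compromise (OR = 0.19 < 1).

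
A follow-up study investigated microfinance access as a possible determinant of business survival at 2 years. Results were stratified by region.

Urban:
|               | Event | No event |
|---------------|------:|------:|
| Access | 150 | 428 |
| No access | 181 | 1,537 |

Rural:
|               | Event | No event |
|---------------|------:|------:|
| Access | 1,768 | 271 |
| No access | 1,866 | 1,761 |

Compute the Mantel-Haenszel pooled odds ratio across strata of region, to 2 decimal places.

5.28

OR_MH = Σ(aᵢdᵢ/nᵢ) / Σ(bᵢcᵢ/nᵢ), where nᵢ is the stratum total.
Stratum 1 (Urban): n = 2296; a·d/n = 150·1537/2296 = 100.4138; b·c/n = 428·181/2296 = 33.7404
Stratum 2 (Rural): n = 5666; a·d/n = 1768·1761/5666 = 549.4966; b·c/n = 271·1866/5666 = 89.2492
OR_MH = (100.4138 + 549.4966) / (33.7404 + 89.2492) = 649.9104 / 122.9896 = 5.28427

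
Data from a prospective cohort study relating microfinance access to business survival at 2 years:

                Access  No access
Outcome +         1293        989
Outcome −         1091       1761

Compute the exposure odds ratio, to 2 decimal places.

2.11

Reading the table with exposure as columns: a = 1293 (Access, case), b = 1091 (Access, non-case), c = 989 (No access, case), d = 1761.
OR = (a·d)/(b·c) = (1293 × 1761) / (1091 × 989) = 2276973 / 1078999 = 2.11026
The odds of business survival at 2 years are about 2.11 times as high in the access group.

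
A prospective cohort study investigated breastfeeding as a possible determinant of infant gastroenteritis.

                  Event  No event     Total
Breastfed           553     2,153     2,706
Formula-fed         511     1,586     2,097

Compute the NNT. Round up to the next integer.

Risk in treated group = 553/2706 = 0.20436; risk in control = 511/2097 = 0.24368.
Absolute risk reduction = 0.24368 − 0.20436 = 0.03932
NNT = 1 / ARR = 1 / 0.03932 = 25.432 → round up → 26

26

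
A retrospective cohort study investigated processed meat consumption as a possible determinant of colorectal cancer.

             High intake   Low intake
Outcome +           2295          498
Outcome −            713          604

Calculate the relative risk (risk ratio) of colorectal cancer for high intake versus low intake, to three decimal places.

Reading the table with exposure as columns: a = 2295 (High intake, case), b = 713 (High intake, non-case), c = 498 (Low intake, case), d = 604.
Risk in exposed = 2295/3008 = 0.76297; risk in unexposed = 498/1102 = 0.45191.
RR = 0.76297 / 0.45191 = 1.68833
The risk among the exposed is 1.69 times that among the unexposed.

1.688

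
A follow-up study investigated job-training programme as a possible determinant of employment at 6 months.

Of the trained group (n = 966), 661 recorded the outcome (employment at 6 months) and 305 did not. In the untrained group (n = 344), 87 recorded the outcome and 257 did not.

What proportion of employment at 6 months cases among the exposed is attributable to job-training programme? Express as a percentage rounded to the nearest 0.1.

63.0

From the description: a = 661, b = 305, c = 87, d = 257.
Risk in exposed = 661/966 = 0.68427; risk in unexposed = 87/344 = 0.25291.
RR = 0.68427/0.25291 = 2.70560
AR% = (RR − 1)/RR × 100 = (2.70560 − 1)/2.70560 × 100 = 63.0396%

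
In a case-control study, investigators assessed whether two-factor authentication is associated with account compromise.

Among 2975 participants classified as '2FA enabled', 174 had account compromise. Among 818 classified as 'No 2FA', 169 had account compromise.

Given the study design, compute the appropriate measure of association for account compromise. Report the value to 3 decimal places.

0.239

From the description: a = 174, b = 2801, c = 169, d = 649.
This is a case-control study: participants were sampled on outcome status, so risks in the source population cannot be estimated directly — relative risk is not valid here. The odds ratio is the appropriate measure.
OR = (a·d)/(b·c) = (174 × 649) / (2801 × 169) = 112926 / 473369 = 0.23856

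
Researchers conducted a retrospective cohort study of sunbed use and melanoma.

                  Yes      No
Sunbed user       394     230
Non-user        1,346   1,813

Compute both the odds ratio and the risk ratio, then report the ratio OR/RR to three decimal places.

Cells: a = 394, b = 230, c = 1346, d = 1813.
OR = (394·1813)/(230·1346) = 714322/309580 = 2.30739
Risk in exposed = 394/624 = 0.63141; risk in unexposed = 1346/3159 = 0.42608; RR = 1.48189
OR/RR = 2.30739 / 1.48189 = 1.55706
The outcome is not rare, so the OR lies further from 1 than the RR.

1.557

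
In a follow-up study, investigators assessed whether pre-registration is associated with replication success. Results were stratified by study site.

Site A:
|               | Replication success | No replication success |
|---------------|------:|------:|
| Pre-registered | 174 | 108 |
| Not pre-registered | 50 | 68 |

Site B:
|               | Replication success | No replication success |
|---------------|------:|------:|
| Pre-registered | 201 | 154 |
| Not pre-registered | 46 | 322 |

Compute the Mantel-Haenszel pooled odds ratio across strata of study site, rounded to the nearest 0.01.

5.11

OR_MH = Σ(aᵢdᵢ/nᵢ) / Σ(bᵢcᵢ/nᵢ), where nᵢ is the stratum total.
Stratum 1 (Site A): n = 400; a·d/n = 174·68/400 = 29.5800; b·c/n = 108·50/400 = 13.5000
Stratum 2 (Site B): n = 723; a·d/n = 201·322/723 = 89.5187; b·c/n = 154·46/723 = 9.7981
OR_MH = (29.5800 + 89.5187) / (13.5000 + 9.7981) = 119.0987 / 23.2981 = 5.11196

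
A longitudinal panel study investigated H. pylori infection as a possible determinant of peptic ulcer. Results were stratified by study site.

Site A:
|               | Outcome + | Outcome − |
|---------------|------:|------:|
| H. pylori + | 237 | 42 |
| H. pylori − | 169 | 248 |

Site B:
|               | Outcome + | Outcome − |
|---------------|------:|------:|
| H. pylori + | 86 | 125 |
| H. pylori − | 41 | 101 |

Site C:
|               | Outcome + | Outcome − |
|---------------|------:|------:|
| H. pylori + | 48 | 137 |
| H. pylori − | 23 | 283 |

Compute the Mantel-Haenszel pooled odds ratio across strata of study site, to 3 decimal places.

OR_MH = Σ(aᵢdᵢ/nᵢ) / Σ(bᵢcᵢ/nᵢ), where nᵢ is the stratum total.
Stratum 1 (Site A): n = 696; a·d/n = 237·248/696 = 84.4483; b·c/n = 42·169/696 = 10.1983
Stratum 2 (Site B): n = 353; a·d/n = 86·101/353 = 24.6062; b·c/n = 125·41/353 = 14.5184
Stratum 3 (Site C): n = 491; a·d/n = 48·283/491 = 27.6660; b·c/n = 137·23/491 = 6.4175
OR_MH = (84.4483 + 24.6062 + 27.6660) / (10.1983 + 14.5184 + 6.4175) = 136.7205 / 31.1342 = 4.39133

4.391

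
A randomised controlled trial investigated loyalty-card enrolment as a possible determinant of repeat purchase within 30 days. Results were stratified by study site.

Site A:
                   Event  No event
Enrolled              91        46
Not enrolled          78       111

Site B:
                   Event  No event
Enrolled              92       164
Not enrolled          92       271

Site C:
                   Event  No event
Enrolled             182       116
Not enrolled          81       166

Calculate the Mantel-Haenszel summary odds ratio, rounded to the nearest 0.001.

2.408

OR_MH = Σ(aᵢdᵢ/nᵢ) / Σ(bᵢcᵢ/nᵢ), where nᵢ is the stratum total.
Stratum 1 (Site A): n = 326; a·d/n = 91·111/326 = 30.9847; b·c/n = 46·78/326 = 11.0061
Stratum 2 (Site B): n = 619; a·d/n = 92·271/619 = 40.2779; b·c/n = 164·92/619 = 24.3748
Stratum 3 (Site C): n = 545; a·d/n = 182·166/545 = 55.4349; b·c/n = 116·81/545 = 17.2404
OR_MH = (30.9847 + 40.2779 + 55.4349) / (11.0061 + 24.3748 + 17.2404) = 126.6974 / 52.6213 = 2.40772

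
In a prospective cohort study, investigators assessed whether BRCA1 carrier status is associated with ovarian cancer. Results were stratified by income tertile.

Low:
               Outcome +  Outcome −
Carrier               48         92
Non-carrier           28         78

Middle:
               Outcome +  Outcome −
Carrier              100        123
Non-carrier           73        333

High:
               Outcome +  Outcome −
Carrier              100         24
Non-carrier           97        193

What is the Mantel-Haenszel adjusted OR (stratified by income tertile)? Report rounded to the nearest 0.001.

3.779

OR_MH = Σ(aᵢdᵢ/nᵢ) / Σ(bᵢcᵢ/nᵢ), where nᵢ is the stratum total.
Stratum 1 (Low): n = 246; a·d/n = 48·78/246 = 15.2195; b·c/n = 92·28/246 = 10.4715
Stratum 2 (Middle): n = 629; a·d/n = 100·333/629 = 52.9412; b·c/n = 123·73/629 = 14.2750
Stratum 3 (High): n = 414; a·d/n = 100·193/414 = 46.6184; b·c/n = 24·97/414 = 5.6232
OR_MH = (15.2195 + 52.9412 + 46.6184) / (10.4715 + 14.2750 + 5.6232) = 114.7790 / 30.3698 = 3.77938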